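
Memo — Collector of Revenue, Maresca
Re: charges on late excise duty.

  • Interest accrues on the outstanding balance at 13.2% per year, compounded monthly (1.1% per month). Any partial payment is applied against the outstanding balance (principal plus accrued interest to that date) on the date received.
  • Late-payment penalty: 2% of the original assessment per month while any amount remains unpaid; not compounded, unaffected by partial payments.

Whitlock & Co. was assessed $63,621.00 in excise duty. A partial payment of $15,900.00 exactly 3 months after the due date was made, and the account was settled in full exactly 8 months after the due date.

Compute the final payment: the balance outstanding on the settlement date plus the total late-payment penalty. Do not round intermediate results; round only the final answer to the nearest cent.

Balance at month 3: $63,621.0000 × (1 + 0.011)^3 = $65,743.6721…
After $15,900.00 payment: $65,743.6721… − $15,900.00 = $49,843.6721…
Balance at month 8: $49,843.6721… × (1 + 0.011)^5 = $52,646.0520…
Penalty: 8 × 2% × $63,621.00 = $10,179.36
Final settlement = outstanding balance + penalty = $52,646.0520… + $10,179.36 = $62,825.41

$62,825.41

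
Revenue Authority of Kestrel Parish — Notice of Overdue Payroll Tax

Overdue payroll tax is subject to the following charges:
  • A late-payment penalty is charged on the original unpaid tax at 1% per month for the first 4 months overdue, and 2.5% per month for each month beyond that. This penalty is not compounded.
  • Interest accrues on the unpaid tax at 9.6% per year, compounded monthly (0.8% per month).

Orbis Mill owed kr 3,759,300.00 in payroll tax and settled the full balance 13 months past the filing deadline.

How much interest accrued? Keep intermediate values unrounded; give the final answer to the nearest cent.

kr 410,295.28

Interest: kr 3,759,300.00 × ((1 + 0.008)^13 − 1) = kr 3,759,300.00 × 0.1091414… = kr 410,295.2773…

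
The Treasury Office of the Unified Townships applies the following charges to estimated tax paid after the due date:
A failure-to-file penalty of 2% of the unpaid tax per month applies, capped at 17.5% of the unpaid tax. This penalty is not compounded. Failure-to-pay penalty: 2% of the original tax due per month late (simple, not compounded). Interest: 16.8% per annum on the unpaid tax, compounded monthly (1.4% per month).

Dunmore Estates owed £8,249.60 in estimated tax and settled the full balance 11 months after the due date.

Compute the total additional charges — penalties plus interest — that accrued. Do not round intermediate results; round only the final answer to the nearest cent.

Failure-to-file: 11 × 2% × £8,249.60 = £1,814.91…, capped at 17.5% × £8,249.60 = £1,443.68
Failure-to-pay penalty = 2% × £8,249.60 × 11 mo = £1,814.91…
Interest: £8,249.60 × ((1 + 0.014)^11 − 1) = £8,249.60 × 0.1652457… = £1,363.2108…
Penalties + interest = £3,258.5920 + £1,363.2108… = £4,621.80

£4,621.80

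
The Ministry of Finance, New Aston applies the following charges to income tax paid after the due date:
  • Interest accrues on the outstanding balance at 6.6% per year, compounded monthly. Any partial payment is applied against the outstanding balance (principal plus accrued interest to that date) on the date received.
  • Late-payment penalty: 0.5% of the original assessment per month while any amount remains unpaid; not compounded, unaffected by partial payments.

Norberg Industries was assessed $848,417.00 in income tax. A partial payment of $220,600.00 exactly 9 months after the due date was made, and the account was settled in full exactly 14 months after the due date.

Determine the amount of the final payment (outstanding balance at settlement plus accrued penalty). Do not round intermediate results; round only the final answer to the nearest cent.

Monthly rate = 6.6% ÷ 12 = 0.55%
Balance at month 9: $848,417.0000 × (1 + 0.0055)^9 = $891,349.5230…
After $220,600.00 payment: $891,349.5230… − $220,600.00 = $670,749.5230…
Balance at month 14: $670,749.5230… × (1 + 0.0055)^5 = $689,399.1557…
Penalty: 14 × 0.5% × $848,417.00 = $59,389.19
Final settlement = outstanding balance + penalty = $689,399.1557… + $59,389.19 = $748,788.35

$748,788.35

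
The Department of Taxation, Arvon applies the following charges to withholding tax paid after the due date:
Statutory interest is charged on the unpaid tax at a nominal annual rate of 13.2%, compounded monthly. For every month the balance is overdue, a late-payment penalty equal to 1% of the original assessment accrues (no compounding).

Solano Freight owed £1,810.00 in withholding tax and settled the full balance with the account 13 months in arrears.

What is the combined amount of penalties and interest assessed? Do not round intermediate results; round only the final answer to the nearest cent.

£511.92

Late-payment penalty = 1% × £1,810.00 × 13 mo = £235.30
Interest (13.2%/yr ÷ 12 = 1.1%/month): £1,810.00 × ((1 + 0.011)^13 − 1) = £276.6211…
Penalties + interest = £235.3000 + £276.6211… = £511.92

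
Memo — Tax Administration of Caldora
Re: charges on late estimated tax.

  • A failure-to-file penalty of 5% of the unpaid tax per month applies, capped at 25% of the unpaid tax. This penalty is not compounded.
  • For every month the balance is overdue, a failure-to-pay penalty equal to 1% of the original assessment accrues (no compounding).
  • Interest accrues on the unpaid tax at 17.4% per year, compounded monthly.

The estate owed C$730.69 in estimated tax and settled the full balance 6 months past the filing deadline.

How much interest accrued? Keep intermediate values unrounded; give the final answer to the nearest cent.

Interest (17.4%/yr ÷ 12 = 1.45%/month): C$730.69 × ((1 + 0.0145)^6 − 1) = C$65.9195…

C$65.92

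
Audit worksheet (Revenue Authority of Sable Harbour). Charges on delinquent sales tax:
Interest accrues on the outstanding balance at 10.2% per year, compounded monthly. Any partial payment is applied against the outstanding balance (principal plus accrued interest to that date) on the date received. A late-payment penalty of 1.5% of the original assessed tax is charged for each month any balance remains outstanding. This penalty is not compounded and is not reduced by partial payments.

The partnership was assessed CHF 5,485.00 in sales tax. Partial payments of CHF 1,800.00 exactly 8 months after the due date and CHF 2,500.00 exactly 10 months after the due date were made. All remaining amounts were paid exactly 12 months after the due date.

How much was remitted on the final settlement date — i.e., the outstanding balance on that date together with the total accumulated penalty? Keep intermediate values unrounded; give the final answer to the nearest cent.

Monthly rate = 10.2% ÷ 12 = 0.85%
Balance at month 8: CHF 5,485.0000 × (1 + 0.0085)^8 = CHF 5,869.2668…
After CHF 1,800.00 payment: CHF 5,869.2668… − CHF 1,800.00 = CHF 4,069.2668…
Balance at month 10: CHF 4,069.2668… × (1 + 0.0085)^2 = CHF 4,138.7383…
After CHF 2,500.00 payment: CHF 4,138.7383… − CHF 2,500.00 = CHF 1,638.7383…
Balance at month 12: CHF 1,638.7383… × (1 + 0.0085)^2 = CHF 1,666.7153…
Penalty: 12 × 1.5% × CHF 5,485.00 = CHF 987.30
Final settlement = outstanding balance + penalty = CHF 1,666.7153… + CHF 987.30 = CHF 2,654.02

CHF 2,654.02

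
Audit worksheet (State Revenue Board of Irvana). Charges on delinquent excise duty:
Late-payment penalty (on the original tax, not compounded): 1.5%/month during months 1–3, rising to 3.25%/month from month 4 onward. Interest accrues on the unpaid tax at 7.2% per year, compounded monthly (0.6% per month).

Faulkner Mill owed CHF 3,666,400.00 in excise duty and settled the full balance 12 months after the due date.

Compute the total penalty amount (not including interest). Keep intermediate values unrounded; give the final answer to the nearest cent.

CHF 1,237,410.00

Penalty, months 1–3: 3 × 1.5% × CHF 3,666,400.00 = CHF 164,988.00
Penalty, months 4–12: 9 × 3.25% × CHF 3,666,400.00 = CHF 1,072,422.00
Total penalty = CHF 164,988.00 + CHF 1,072,422.00 = CHF 1,237,410.00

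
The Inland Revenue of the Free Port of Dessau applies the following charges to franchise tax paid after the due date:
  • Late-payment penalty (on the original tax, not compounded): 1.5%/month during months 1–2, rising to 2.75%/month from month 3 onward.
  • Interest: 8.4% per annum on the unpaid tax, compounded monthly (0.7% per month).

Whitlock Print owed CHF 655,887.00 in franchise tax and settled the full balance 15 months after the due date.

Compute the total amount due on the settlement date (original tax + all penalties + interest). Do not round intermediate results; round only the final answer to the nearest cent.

Penalty, months 1–2: 2 × 1.5% × CHF 655,887.00 = CHF 19,676.61
Penalty, months 3–15: 13 × 2.75% × CHF 655,887.00 = CHF 234,479.60…
Interest: CHF 655,887.00 × ((1 + 0.007)^15 − 1) = CHF 655,887.00 × 0.1103044… = CHF 72,347.2177…
Total = CHF 655,887.00 + CHF 254,156.2125 + CHF 72,347.2177… = CHF 982,390.43

CHF 982,390.43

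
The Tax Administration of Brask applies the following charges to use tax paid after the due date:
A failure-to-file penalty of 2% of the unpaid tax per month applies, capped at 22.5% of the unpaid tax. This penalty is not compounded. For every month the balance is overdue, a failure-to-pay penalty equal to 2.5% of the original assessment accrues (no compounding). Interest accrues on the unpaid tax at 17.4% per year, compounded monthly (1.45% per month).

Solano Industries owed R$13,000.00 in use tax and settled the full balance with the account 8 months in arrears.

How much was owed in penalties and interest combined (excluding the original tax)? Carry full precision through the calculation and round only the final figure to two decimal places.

Failure-to-file: 8 × 2% × R$13,000.00 = R$2,080.00 (under the 22.5% cap)
Failure-to-pay penalty: 8 × 2.5% × R$13,000.00 = R$2,600.00
Interest: R$13,000.00 × ((1 + 0.0145)^8 − 1) = R$13,000.00 × 0.1220609… = R$1,586.7911…
Penalties + interest = R$4,680.0000 + R$1,586.7911… = R$6,266.79

R$6,266.79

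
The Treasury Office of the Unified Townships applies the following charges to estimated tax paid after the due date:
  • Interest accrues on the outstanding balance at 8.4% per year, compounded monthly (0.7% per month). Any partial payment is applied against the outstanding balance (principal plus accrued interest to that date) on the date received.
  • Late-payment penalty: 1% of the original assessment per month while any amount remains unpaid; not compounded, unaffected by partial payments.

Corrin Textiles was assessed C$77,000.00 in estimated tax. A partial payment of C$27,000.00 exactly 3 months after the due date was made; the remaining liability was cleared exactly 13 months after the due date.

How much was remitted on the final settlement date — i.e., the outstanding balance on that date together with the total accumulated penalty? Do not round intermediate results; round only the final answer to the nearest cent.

Balance at month 3: C$77,000.0000 × (1 + 0.007)^3 = C$78,628.3454…
After C$27,000.00 payment: C$78,628.3454… − C$27,000.00 = C$51,628.3454…
Balance at month 13: C$51,628.3454… × (1 + 0.007)^10 = C$55,358.3214…
Penalty: 13 × 1% × C$77,000.00 = C$10,010.00
Final settlement = outstanding balance + penalty = C$55,358.3214… + C$10,010.00 = C$65,368.32

C$65,368.32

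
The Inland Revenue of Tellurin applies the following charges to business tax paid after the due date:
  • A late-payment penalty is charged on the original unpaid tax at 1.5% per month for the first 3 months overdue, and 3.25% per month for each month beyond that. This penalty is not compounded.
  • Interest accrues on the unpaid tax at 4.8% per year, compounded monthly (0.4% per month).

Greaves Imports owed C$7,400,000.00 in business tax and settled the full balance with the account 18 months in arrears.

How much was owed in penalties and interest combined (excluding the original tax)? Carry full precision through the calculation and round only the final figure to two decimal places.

Penalty, months 1–3: 3 × 1.5% × C$7,400,000.00 = C$333,000.00
Penalty, months 4–18: 15 × 3.25% × C$7,400,000.00 = C$3,607,500.00
Interest: C$7,400,000.00 × ((1 + 0.004)^18 − 1) = C$7,400,000.00 × 0.0745010… = C$551,307.5200…
Penalties + interest = C$3,940,500.0000 + C$551,307.5200… = C$4,491,807.52

C$4,491,807.52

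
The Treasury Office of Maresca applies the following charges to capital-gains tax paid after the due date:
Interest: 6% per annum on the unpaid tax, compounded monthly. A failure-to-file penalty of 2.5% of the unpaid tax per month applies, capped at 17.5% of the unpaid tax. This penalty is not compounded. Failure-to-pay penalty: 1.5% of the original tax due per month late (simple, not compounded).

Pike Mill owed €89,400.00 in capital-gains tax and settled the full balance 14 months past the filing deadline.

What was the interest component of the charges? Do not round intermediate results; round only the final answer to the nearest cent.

€6,465.51

Interest (6%/yr ÷ 12 = 0.5%/month): €89,400.00 × ((1 + 0.005)^14 − 1) = €6,465.5092…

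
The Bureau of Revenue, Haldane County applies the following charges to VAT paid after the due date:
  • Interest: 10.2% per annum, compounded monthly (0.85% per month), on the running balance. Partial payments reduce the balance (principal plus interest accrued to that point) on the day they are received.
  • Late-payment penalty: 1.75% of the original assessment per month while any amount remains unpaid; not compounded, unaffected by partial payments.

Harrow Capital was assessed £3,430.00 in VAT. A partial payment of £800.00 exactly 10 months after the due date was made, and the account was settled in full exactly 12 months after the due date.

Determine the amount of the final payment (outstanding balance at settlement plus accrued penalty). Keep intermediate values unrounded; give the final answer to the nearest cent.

Balance at month 10: £3,430.0000 × (1 + 0.0085)^10 = £3,732.9584…
After £800.00 payment: £3,732.9584… − £800.00 = £2,932.9584…
Balance at month 12: £2,932.9584… × (1 + 0.0085)^2 = £2,983.0306…
Penalty: 12 × 1.75% × £3,430.00 = £720.30
Final settlement = outstanding balance + penalty = £2,983.0306… + £720.30 = £3,703.33

£3,703.33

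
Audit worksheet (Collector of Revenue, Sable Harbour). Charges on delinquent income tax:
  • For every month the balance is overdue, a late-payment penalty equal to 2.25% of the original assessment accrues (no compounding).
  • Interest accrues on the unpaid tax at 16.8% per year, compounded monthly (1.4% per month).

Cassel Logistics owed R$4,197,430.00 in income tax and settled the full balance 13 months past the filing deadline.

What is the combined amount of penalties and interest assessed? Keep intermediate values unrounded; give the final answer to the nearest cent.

R$2,059,263.17

Late-payment penalty = 2.25% × R$4,197,430.00 × 13 mo = R$1,227,748.28…
Interest: R$4,197,430.00 × ((1 + 0.014)^13 − 1) = R$4,197,430.00 × 0.1981010… = R$831,514.8988…
Penalties + interest = R$1,227,748.2750 + R$831,514.8988… = R$2,059,263.17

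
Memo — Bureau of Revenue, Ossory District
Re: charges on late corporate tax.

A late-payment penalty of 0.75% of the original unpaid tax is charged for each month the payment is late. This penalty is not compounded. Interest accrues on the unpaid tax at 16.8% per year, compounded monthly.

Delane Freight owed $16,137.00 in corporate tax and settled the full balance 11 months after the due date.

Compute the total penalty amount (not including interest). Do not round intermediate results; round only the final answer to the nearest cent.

$1,331.30

Late-payment penalty = 0.75% × $16,137.00 × 11 mo = $1,331.30…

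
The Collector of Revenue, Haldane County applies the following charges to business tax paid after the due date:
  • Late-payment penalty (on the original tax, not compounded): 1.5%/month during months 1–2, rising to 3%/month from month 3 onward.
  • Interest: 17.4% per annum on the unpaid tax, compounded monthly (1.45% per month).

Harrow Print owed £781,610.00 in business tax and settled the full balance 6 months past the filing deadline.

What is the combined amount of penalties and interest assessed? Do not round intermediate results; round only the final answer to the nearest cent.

£187,754.75

Penalty, months 1–2: 2 × 1.5% × £781,610.00 = £23,448.30
Penalty, months 3–6: 4 × 3% × £781,610.00 = £93,793.20
Interest: £781,610.00 × ((1 + 0.0145)^6 − 1) = £781,610.00 × 0.0902154… = £70,513.2505…
Penalties + interest = £117,241.5000 + £70,513.2505… = £187,754.75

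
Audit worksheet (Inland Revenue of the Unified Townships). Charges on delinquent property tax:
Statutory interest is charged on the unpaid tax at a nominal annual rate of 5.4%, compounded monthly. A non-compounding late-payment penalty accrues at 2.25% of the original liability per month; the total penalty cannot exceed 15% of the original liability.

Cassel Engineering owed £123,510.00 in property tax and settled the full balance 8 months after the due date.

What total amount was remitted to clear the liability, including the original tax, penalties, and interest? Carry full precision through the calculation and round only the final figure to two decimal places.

£146,553.52

Penalty (uncapped): 8 × 2.25% × £123,510.00 = £22,231.80; cap = 15% × £123,510.00 = £18,526.50 → penalty = £18,526.50
Interest (5.4%/yr ÷ 12 = 0.45%/month): £123,510.00 × ((1 + 0.0045)^8 − 1) = £4,517.0240…
Total = £123,510.00 + £18,526.5000 + £4,517.0240… = £146,553.52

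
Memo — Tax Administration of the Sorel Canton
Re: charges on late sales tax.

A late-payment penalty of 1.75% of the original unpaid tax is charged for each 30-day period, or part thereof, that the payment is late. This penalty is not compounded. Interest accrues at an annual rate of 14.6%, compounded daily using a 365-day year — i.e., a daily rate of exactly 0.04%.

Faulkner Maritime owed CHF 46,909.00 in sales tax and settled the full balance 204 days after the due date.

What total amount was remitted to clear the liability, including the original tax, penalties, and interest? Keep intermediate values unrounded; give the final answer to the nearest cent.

CHF 56,642.81

Penalty periods: ⌈204/30⌉ = 7; penalty = 7 × 1.75% × CHF 46,909.00 = CHF 5,746.35…
Interest: CHF 46,909.00 × ((1 + 0.0004)^204 − 1) = CHF 46,909.00 × 0.08500401… = CHF 3,987.4532…
Total = CHF 46,909.00 + CHF 5,746.3525 + CHF 3,987.4532… = CHF 56,642.81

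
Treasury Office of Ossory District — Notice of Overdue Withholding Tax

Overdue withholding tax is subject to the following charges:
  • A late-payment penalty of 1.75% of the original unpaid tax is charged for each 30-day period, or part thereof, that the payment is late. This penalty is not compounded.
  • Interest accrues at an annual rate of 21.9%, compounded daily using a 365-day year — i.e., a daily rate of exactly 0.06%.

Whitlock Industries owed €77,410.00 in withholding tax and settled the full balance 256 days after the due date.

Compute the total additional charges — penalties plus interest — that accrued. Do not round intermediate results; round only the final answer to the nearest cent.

€25,039.87

Penalty periods: ⌈256/30⌉ = 9; penalty = 9 × 1.75% × €77,410.00 = €12,192.08…
Interest: €77,410.00 × ((1 + 0.0006)^256 − 1) = €77,410.00 × 0.16597068… = €12,847.7900…
Penalties + interest = €12,192.0750 + €12,847.7900… = €25,039.87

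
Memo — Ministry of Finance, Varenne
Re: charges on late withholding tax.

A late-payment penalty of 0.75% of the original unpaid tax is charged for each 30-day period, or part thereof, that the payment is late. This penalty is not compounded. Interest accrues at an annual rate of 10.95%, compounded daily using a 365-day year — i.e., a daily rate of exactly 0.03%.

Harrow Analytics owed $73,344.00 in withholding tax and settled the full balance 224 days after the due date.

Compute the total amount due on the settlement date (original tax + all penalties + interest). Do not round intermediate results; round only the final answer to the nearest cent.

Penalty periods: ⌈224/30⌉ = 8; penalty = 8 × 0.75% × $73,344.00 = $4,400.64
Interest: $73,344.00 × ((1 + 0.0003)^224 − 1) = $73,344.00 × 0.06949858… = $5,097.3039…
Total = $73,344.00 + $4,400.6400 + $5,097.3039… = $82,841.94

$82,841.94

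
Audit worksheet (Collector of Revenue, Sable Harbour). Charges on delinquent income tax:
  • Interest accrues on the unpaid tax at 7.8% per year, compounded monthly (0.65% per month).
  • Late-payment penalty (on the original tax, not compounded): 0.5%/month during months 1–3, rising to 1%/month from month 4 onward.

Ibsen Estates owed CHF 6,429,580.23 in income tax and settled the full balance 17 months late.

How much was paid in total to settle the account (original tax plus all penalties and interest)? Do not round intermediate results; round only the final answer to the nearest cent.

Penalty, months 1–3: 3 × 0.5% × CHF 6,429,580.23 = CHF 96,443.70…
Penalty, months 4–17: 14 × 1% × CHF 6,429,580.23 = CHF 900,141.23…
Interest: CHF 6,429,580.23 × ((1 + 0.0065)^17 − 1) = CHF 6,429,580.23 × 0.1164371… = CHF 748,641.4588…
Total = CHF 6,429,580.23 + CHF 996,584.9357… + CHF 748,641.4588… = CHF 8,174,806.62

CHF 8,174,806.62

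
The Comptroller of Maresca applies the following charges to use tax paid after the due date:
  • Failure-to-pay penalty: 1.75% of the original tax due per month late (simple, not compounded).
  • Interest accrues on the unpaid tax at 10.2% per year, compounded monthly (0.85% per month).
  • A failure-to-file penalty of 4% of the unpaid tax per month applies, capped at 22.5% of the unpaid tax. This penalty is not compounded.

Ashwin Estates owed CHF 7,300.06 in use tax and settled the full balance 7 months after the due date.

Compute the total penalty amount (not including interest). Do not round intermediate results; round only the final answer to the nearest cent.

Failure-to-file: 7 × 4% × CHF 7,300.06 = CHF 2,044.02…, capped at 22.5% × CHF 7,300.06 = CHF 1,642.51…
Failure-to-pay penalty = 1.75% × CHF 7,300.06 × 7 mo = CHF 894.26…
Total penalty = CHF 1,642.51… + CHF 894.26… = CHF 2,536.77

CHF 2,536.77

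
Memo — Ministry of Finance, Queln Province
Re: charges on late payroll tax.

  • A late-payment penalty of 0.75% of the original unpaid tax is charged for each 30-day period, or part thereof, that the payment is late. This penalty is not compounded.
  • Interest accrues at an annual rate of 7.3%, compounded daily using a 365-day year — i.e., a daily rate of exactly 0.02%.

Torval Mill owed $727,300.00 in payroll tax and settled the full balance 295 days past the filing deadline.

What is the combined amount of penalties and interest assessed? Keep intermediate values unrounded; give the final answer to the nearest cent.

$98,744.78

Penalty periods: ⌈295/30⌉ = 10; penalty = 10 × 0.75% × $727,300.00 = $54,547.50
Interest: $727,300.00 × ((1 + 0.0002)^295 − 1) = $727,300.00 × 0.06076898… = $44,197.2813…
Penalties + interest = $54,547.5000 + $44,197.2813… = $98,744.78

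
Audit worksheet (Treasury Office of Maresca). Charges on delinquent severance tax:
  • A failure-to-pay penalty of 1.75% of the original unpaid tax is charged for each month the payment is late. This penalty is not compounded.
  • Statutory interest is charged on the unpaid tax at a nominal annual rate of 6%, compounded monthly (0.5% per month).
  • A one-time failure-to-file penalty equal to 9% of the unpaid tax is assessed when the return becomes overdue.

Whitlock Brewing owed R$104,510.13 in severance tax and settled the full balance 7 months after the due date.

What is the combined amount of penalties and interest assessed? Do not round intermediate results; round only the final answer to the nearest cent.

R$25,921.58

Failure-to-file penalty: 9% × R$104,510.13 = R$9,405.91…
Failure-to-pay penalty = 1.75% × R$104,510.13 × 7 mo = R$12,802.49…
Interest: R$104,510.13 × ((1 + 0.005)^7 − 1) = R$104,510.13 × 0.0355294… = R$3,713.1819…
Penalties + interest = R$22,208.4026… + R$3,713.1819… = R$25,921.58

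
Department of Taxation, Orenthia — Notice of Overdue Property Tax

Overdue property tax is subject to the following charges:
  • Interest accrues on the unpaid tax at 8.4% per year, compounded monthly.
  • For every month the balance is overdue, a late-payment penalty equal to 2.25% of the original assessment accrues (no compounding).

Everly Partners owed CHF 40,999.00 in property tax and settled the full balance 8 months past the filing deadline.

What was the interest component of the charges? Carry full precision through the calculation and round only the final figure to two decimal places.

Interest (8.4%/yr ÷ 12 = 0.7%/month): CHF 40,999.00 × ((1 + 0.007)^8 − 1) = CHF 2,352.9891…

CHF 2,352.99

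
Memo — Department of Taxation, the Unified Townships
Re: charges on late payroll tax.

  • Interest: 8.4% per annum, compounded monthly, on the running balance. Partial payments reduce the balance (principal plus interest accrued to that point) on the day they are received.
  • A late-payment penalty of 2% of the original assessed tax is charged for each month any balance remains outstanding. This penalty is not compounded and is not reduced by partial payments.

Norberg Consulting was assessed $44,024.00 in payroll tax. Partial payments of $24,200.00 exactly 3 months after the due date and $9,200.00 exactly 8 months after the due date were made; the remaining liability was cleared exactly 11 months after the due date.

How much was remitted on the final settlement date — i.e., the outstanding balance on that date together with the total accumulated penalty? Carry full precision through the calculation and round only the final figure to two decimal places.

Monthly rate = 8.4% ÷ 12 = 0.7%
Balance at month 3: $44,024.0000 × (1 + 0.007)^3 = $44,954.9906…
After $24,200.00 payment: $44,954.9906… − $24,200.00 = $20,754.9906…
Balance at month 8: $20,754.9906… × (1 + 0.007)^5 = $21,491.6567…
After $9,200.00 payment: $21,491.6567… − $9,200.00 = $12,291.6567…
Balance at month 11: $12,291.6567… × (1 + 0.007)^3 = $12,551.5926…
Penalty: 11 × 2% × $44,024.00 = $9,685.28
Final settlement = outstanding balance + penalty = $12,551.5926… + $9,685.28 = $22,236.87

$22,236.87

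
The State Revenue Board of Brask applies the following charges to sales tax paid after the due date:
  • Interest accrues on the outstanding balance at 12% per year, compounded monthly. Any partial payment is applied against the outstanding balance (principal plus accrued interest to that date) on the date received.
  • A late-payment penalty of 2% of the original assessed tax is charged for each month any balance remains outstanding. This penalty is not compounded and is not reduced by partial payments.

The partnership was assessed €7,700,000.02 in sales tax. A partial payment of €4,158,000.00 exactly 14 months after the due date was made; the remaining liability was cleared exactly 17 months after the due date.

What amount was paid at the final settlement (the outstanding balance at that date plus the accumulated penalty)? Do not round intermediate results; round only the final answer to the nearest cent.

Monthly rate = 12% ÷ 12 = 1%
Balance at month 14: €7,700,000.0200 × (1 + 0.01)^14 = €8,850,951.4649…
After €4,158,000.00 payment: €8,850,951.4649… − €4,158,000.00 = €4,692,951.4649…
Balance at month 17: €4,692,951.4649… × (1 + 0.01)^3 = €4,835,152.5873…
Penalty: 17 × 2% × €7,700,000.02 = €2,618,000.01…
Final settlement = outstanding balance + penalty = €4,835,152.5873… + €2,618,000.01… = €7,453,152.59

€7,453,152.59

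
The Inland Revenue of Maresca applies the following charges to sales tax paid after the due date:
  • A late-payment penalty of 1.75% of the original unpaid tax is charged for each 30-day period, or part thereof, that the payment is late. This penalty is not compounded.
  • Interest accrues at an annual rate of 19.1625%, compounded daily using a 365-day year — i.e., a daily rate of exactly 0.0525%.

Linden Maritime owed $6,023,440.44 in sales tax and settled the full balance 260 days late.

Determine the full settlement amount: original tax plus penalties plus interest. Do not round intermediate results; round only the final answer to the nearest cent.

Penalty periods: ⌈260/30⌉ = 9; penalty = 9 × 1.75% × $6,023,440.44 = $948,691.87…
Interest: $6,023,440.44 × ((1 + 0.000525)^260 − 1) = $6,023,440.44 × 0.14621382… = $880,710.2431…
Total = $6,023,440.44 + $948,691.8693 + $880,710.2431… = $7,852,842.55

$7,852,842.55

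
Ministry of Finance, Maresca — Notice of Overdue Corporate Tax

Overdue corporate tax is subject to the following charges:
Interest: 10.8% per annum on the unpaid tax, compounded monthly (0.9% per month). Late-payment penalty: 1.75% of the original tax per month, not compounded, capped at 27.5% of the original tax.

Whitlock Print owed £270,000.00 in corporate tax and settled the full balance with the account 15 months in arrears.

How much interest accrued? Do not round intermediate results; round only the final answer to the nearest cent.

Interest: £270,000.00 × ((1 + 0.009)^15 − 1) = £270,000.00 × 0.1438458… = £38,838.3743…

£38,838.37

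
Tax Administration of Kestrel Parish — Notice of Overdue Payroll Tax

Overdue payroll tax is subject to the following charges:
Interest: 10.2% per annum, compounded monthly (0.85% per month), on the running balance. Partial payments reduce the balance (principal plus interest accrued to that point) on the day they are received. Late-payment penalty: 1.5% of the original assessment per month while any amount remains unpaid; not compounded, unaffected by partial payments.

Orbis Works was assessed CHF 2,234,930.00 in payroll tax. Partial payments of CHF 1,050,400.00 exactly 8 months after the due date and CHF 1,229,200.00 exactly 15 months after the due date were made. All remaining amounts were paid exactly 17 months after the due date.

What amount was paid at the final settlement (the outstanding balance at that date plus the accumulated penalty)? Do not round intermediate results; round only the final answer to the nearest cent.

Balance at month 8: CHF 2,234,930.0000 × (1 + 0.0085)^8 = CHF 2,391,504.1871…
After CHF 1,050,400.00 payment: CHF 2,391,504.1871… − CHF 1,050,400.00 = CHF 1,341,104.1871…
Balance at month 15: CHF 1,341,104.1871… × (1 + 0.0085)^7 = CHF 1,422,963.7490…
After CHF 1,229,200.00 payment: CHF 1,422,963.7490… − CHF 1,229,200.00 = CHF 193,763.7490…
Balance at month 17: CHF 193,763.7490… × (1 + 0.0085)^2 = CHF 197,071.7322…
Penalty: 17 × 1.5% × CHF 2,234,930.00 = CHF 569,907.15
Final settlement = outstanding balance + penalty = CHF 197,071.7322… + CHF 569,907.15 = CHF 766,978.88

CHF 766,978.88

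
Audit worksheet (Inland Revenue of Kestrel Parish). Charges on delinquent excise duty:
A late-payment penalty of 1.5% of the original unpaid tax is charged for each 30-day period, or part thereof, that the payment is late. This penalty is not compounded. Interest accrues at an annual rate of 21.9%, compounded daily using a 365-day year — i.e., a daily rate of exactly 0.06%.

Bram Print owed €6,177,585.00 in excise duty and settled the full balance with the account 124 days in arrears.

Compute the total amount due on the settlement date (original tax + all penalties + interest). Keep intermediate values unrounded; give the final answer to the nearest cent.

€7,117,897.33

Penalty periods: ⌈124/30⌉ = 5; penalty = 5 × 1.5% × €6,177,585.00 = €463,318.88…
Interest: €6,177,585.00 × ((1 + 0.0006)^124 − 1) = €6,177,585.00 × 0.07721358… = €476,993.4555…
Total = €6,177,585.00 + €463,318.8750 + €476,993.4555… = €7,117,897.33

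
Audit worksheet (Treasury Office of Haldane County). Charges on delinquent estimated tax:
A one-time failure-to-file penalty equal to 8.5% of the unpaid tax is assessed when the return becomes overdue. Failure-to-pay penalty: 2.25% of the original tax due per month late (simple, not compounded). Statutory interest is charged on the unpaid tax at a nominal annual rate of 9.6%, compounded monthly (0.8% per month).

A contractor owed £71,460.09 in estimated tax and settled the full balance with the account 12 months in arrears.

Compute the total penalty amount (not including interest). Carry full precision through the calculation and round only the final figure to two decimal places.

Failure-to-file penalty: 8.5% × £71,460.09 = £6,074.11…
Failure-to-pay penalty: 12 × 2.25% × £71,460.09 = £19,294.22…
Total penalty = £6,074.11… + £19,294.22… = £25,368.33

£25,368.33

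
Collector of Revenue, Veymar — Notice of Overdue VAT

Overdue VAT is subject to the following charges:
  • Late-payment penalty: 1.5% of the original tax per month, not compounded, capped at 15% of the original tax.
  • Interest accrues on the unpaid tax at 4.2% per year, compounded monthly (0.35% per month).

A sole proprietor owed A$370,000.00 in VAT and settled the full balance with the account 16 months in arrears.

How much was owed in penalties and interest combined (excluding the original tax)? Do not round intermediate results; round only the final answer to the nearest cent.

Penalty (uncapped): 16 × 1.5% × A$370,000.00 = A$88,800.00; cap = 15% × A$370,000.00 = A$55,500.00 → penalty = A$55,500.00
Interest: A$370,000.00 × ((1 + 0.0035)^16 − 1) = A$370,000.00 × 0.0574943… = A$21,272.8856…
Penalties + interest = A$55,500.0000 + A$21,272.8856… = A$76,772.89

A$76,772.89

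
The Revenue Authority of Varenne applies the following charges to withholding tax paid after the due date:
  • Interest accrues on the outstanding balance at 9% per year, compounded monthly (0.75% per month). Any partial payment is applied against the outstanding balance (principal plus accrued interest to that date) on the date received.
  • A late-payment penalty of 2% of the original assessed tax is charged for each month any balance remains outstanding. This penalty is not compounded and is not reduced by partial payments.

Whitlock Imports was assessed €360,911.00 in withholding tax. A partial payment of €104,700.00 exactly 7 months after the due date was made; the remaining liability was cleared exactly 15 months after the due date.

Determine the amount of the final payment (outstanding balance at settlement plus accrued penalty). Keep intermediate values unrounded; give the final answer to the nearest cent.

€400,839.88

Balance at month 7: €360,911.0000 × (1 + 0.0075)^7 = €380,290.5228…
After €104,700.00 payment: €380,290.5228… − €104,700.00 = €275,590.5228…
Balance at month 15: €275,590.5228… × (1 + 0.0075)^8 = €292,566.5815…
Penalty: 15 × 2% × €360,911.00 = €108,273.30
Final settlement = outstanding balance + penalty = €292,566.5815… + €108,273.30 = €400,839.88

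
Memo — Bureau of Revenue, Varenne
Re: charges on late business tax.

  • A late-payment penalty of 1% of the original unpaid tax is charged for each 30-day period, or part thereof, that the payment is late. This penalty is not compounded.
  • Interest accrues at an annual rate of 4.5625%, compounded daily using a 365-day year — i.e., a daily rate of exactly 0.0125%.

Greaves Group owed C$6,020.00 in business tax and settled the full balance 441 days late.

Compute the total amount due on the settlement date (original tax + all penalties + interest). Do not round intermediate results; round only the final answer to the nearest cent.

C$7,264.15

Penalty periods: ⌈441/30⌉ = 15; penalty = 15 × 1% × C$6,020.00 = C$903.00
Interest: C$6,020.00 × ((1 + 0.000125)^441 − 1) = C$6,020.00 × 0.05666905… = C$341.1477…
Total = C$6,020.00 + C$903.0000 + C$341.1477… = C$7,264.15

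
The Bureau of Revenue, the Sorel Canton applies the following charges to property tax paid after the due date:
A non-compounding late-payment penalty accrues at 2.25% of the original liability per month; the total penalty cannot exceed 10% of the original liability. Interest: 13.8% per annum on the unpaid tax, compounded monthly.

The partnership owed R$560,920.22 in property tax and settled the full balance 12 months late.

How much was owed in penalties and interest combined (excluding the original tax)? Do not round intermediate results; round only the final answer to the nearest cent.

R$138,587.63

Penalty (uncapped): 12 × 2.25% × R$560,920.22 = R$151,448.46…; cap = 10% × R$560,920.22 = R$56,092.02… → penalty = R$56,092.02…
Interest (13.8%/yr ÷ 12 = 1.15%/month): R$560,920.22 × ((1 + 0.0115)^12 − 1) = R$82,495.6090…
Penalties + interest = R$56,092.0220 + R$82,495.6090… = R$138,587.63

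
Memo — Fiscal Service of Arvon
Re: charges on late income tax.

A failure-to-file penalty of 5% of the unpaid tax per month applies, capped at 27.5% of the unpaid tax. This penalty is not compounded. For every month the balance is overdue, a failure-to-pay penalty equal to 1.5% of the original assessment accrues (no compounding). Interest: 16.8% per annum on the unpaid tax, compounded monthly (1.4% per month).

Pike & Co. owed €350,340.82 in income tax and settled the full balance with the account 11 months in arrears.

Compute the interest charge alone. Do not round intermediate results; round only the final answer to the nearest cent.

Interest: €350,340.82 × ((1 + 0.014)^11 − 1) = €350,340.82 × 0.1652457… = €57,892.3103…

€57,892.31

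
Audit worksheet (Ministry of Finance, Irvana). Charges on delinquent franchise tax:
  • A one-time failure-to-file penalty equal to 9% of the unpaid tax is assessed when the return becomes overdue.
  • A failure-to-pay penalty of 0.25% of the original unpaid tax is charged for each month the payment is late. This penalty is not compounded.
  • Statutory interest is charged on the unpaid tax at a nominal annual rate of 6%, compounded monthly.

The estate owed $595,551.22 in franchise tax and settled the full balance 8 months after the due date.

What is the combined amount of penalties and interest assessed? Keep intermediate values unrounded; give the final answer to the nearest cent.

Failure-to-file penalty: 9% × $595,551.22 = $53,599.61…
Failure-to-pay penalty: 8 × 0.25% × $595,551.22 = $11,911.02…
Interest (6%/yr ÷ 12 = 0.5%/month): $595,551.22 × ((1 + 0.005)^8 − 1) = $24,243.1297…
Penalties + interest = $65,510.6342 + $24,243.1297… = $89,753.76

$89,753.76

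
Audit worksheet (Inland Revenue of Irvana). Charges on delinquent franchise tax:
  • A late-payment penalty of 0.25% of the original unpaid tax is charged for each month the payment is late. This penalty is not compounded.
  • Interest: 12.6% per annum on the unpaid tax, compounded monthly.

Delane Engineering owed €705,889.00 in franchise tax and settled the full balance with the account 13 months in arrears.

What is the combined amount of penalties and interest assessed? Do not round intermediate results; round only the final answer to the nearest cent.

€125,605.49

Late-payment penalty = 0.25% × €705,889.00 × 13 mo = €22,941.39…
Interest (12.6%/yr ÷ 12 = 1.05%/month): €705,889.00 × ((1 + 0.0105)^13 − 1) = €102,664.0996…
Penalties + interest = €22,941.3925 + €102,664.0996… = €125,605.49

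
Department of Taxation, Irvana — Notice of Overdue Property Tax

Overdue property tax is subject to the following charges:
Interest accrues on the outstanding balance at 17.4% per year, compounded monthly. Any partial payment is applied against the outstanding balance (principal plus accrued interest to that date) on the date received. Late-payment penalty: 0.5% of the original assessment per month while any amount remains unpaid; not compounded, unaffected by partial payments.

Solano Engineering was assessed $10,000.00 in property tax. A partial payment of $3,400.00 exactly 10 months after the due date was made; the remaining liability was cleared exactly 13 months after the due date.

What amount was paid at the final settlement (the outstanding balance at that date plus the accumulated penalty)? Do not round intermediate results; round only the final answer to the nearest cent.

$9,157.98

Monthly rate = 17.4% ÷ 12 = 1.45%
Balance at month 10: $10,000.0000 × (1 + 0.0145)^10 = $11,548.3653…
After $3,400.00 payment: $11,548.3653… − $3,400.00 = $8,148.3653…
Balance at month 13: $8,148.3653… × (1 + 0.0145)^3 = $8,507.9836…
Penalty: 13 × 0.5% × $10,000.00 = $650.00
Final settlement = outstanding balance + penalty = $8,507.9836… + $650.00 = $9,157.98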